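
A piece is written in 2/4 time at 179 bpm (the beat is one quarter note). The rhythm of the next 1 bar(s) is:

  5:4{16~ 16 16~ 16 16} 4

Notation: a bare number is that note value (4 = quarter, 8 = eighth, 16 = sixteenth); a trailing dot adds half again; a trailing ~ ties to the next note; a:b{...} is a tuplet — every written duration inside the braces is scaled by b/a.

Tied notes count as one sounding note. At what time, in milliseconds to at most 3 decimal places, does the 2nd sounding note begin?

1. 0.0ms @ 0 + 134.078ms (2/5)
2. 134.078ms @ 2/5 + 134.078ms (2/5)
3. 268.156ms @ 4/5 + 67.039ms (1/5)
4. 335.196ms @ 1 + 335.196ms (1)

note 2 onset = 2/5b = 134.078ms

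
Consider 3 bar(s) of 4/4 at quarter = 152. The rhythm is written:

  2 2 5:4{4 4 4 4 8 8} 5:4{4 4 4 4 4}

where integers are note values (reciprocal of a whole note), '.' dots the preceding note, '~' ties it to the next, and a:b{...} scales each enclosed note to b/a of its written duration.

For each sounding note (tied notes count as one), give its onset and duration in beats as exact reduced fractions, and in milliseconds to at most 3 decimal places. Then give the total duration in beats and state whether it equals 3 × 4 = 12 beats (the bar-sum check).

1) 0.0ms=0b +789.474ms=2b
2) 789.474ms=2b +789.474ms=2b
3) 1578.947ms=4b +315.789ms=4/5b
4) 1894.737ms=24/5b +315.789ms=4/5b
5) 2210.526ms=28/5b +315.789ms=4/5b
6) 2526.316ms=32/5b +315.789ms=4/5b
7) 2842.105ms=36/5b +157.895ms=2/5b
8) 3000.0ms=38/5b +157.895ms=2/5b
9) 3157.895ms=8b +315.789ms=4/5b
10) 3473.684ms=44/5b +315.789ms=4/5b
11) 3789.474ms=48/5b +315.789ms=4/5b
12) 4105.263ms=52/5b +315.789ms=4/5b
13) 4421.053ms=56/5b +315.789ms=4/5b
Σ=12b of 12 (152bpm 4/4) — PASS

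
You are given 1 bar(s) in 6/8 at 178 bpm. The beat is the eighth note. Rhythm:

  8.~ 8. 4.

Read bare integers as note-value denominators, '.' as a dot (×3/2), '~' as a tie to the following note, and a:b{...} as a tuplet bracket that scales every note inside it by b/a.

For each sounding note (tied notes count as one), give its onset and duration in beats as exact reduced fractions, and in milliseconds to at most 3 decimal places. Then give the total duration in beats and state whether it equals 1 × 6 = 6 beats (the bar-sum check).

1) 0.0ms=0b +1011.236ms=3b
2) 1011.236ms=3b +1011.236ms=3b
Σ=6b of 6 (178bpm 6/8) — PASS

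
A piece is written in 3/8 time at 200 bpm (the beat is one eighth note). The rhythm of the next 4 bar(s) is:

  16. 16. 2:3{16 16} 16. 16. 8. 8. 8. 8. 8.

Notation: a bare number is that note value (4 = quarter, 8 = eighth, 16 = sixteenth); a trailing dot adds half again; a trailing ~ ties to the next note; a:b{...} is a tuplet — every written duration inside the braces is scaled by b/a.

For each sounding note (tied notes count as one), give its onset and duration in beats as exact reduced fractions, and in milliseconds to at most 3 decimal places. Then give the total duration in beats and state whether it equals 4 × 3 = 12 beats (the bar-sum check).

1) 0.0ms=0b +225.0ms=3/4b
2) 225.0ms=3/4b +225.0ms=3/4b
3) 450.0ms=3/2b +225.0ms=3/4b
4) 675.0ms=9/4b +225.0ms=3/4b
5) 900.0ms=3b +225.0ms=3/4b
6) 1125.0ms=15/4b +225.0ms=3/4b
7) 1350.0ms=9/2b +450.0ms=3/2b
8) 1800.0ms=6b +450.0ms=3/2b
9) 2250.0ms=15/2b +450.0ms=3/2b
10) 2700.0ms=9b +450.0ms=3/2b
11) 3150.0ms=21/2b +450.0ms=3/2b
Σ=12b of 12 (200bpm 3/8) — PASS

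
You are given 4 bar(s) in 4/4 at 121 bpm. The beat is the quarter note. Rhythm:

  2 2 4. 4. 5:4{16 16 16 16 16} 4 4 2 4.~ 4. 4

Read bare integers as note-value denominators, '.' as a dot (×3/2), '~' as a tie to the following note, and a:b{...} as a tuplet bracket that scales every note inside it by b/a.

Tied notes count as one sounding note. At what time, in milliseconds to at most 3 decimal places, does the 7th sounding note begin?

1. 0.0ms @ 0 + 991.736ms (2)
2. 991.736ms @ 2 + 991.736ms (2)
3. 1983.471ms @ 4 + 743.802ms (3/2)
4. 2727.273ms @ 11/2 + 743.802ms (3/2)
5. 3471.074ms @ 7 + 99.174ms (1/5)
6. 3570.248ms @ 36/5 + 99.174ms (1/5)
7. 3669.421ms @ 37/5 + 99.174ms (1/5)
8. 3768.595ms @ 38/5 + 99.174ms (1/5)
9. 3867.769ms @ 39/5 + 99.174ms (1/5)
10. 3966.942ms @ 8 + 495.868ms (1)
11. 4462.81ms @ 9 + 495.868ms (1)
12. 4958.678ms @ 10 + 991.736ms (2)
13. 5950.413ms @ 12 + 1487.603ms (3)
14. 7438.017ms @ 15 + 495.868ms (1)

note 7 onset = 37/5b = 3669.421ms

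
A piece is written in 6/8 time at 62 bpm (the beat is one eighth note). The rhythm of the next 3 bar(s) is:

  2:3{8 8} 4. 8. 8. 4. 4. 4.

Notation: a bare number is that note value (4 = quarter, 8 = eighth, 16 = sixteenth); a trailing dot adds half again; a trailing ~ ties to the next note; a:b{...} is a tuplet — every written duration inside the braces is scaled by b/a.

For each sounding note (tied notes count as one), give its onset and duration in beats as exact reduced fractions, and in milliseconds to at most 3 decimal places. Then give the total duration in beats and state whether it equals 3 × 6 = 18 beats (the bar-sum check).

1) 0.0ms=0b +1451.613ms=3/2b
2) 1451.613ms=3/2b +1451.613ms=3/2b
3) 2903.226ms=3b +2903.226ms=3b
4) 5806.452ms=6b +1451.613ms=3/2b
5) 7258.065ms=15/2b +1451.613ms=3/2b
6) 8709.677ms=9b +2903.226ms=3b
7) 11612.903ms=12b +2903.226ms=3b
8) 14516.129ms=15b +2903.226ms=3b
Σ=18b of 18 (62bpm 6/8) — PASS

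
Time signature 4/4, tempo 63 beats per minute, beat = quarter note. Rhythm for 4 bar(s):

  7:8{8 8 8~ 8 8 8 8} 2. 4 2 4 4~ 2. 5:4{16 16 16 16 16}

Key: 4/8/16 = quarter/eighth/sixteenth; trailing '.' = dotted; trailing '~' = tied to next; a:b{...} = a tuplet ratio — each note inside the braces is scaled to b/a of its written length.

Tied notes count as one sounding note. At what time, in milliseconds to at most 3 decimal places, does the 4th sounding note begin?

note 4 onset = 16/7b = 2176.871ms

1. 0.0ms @ 0 + 544.218ms (4/7)
2. 544.218ms @ 4/7 + 544.218ms (4/7)
3. 1088.435ms @ 8/7 + 1088.435ms (8/7)
4. 2176.871ms @ 16/7 + 544.218ms (4/7)
5. 2721.088ms @ 20/7 + 544.218ms (4/7)
6. 3265.306ms @ 24/7 + 544.218ms (4/7)
7. 3809.524ms @ 4 + 2857.143ms (3)
8. 6666.667ms @ 7 + 952.381ms (1)
9. 7619.048ms @ 8 + 1904.762ms (2)
10. 9523.81ms @ 10 + 952.381ms (1)
11. 10476.19ms @ 11 + 3809.524ms (4)
12. 14285.714ms @ 15 + 190.476ms (1/5)
13. 14476.19ms @ 76/5 + 190.476ms (1/5)
14. 14666.667ms @ 77/5 + 190.476ms (1/5)
15. 14857.143ms @ 78/5 + 190.476ms (1/5)
16. 15047.619ms @ 79/5 + 190.476ms (1/5)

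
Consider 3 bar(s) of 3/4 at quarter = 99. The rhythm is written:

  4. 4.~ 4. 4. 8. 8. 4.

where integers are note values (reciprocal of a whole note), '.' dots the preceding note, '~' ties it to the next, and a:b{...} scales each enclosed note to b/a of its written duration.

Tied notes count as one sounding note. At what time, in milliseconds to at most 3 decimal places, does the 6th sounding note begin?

1. 0.0ms @ 0 + 909.091ms (3/2)
2. 909.091ms @ 3/2 + 1818.182ms (3)
3. 2727.273ms @ 9/2 + 909.091ms (3/2)
4. 3636.364ms @ 6 + 454.545ms (3/4)
5. 4090.909ms @ 27/4 + 454.545ms (3/4)
6. 4545.455ms @ 15/2 + 909.091ms (3/2)

note 6 onset = 15/2b = 4545.455ms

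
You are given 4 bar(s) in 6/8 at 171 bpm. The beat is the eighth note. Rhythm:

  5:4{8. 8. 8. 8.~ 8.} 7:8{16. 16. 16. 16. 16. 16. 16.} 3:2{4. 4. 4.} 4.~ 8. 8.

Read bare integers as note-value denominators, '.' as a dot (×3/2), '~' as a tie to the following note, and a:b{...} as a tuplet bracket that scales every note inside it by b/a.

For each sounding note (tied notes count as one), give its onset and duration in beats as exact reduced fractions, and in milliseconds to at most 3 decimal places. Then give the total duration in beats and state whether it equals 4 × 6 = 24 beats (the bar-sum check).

1) 0.0ms=0b +421.053ms=6/5b
2) 421.053ms=6/5b +421.053ms=6/5b
3) 842.105ms=12/5b +421.053ms=6/5b
4) 1263.158ms=18/5b +842.105ms=12/5b
5) 2105.263ms=6b +300.752ms=6/7b
6) 2406.015ms=48/7b +300.752ms=6/7b
7) 2706.767ms=54/7b +300.752ms=6/7b
8) 3007.519ms=60/7b +300.752ms=6/7b
9) 3308.271ms=66/7b +300.752ms=6/7b
10) 3609.023ms=72/7b +300.752ms=6/7b
11) 3909.774ms=78/7b +300.752ms=6/7b
12) 4210.526ms=12b +701.754ms=2b
13) 4912.281ms=14b +701.754ms=2b
14) 5614.035ms=16b +701.754ms=2b
15) 6315.789ms=18b +1578.947ms=9/2b
16) 7894.737ms=45/2b +526.316ms=3/2b
Σ=24b of 24 (171bpm 6/8) — PASS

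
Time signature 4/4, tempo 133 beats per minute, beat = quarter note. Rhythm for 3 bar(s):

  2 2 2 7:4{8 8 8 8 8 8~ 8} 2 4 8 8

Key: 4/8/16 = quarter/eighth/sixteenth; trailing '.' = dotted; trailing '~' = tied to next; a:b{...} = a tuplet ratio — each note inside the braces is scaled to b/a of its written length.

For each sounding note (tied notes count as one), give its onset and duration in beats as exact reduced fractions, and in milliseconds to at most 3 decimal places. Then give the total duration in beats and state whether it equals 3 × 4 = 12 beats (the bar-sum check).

1) 0.0ms=0b +902.256ms=2b
2) 902.256ms=2b +902.256ms=2b
3) 1804.511ms=4b +902.256ms=2b
4) 2706.767ms=6b +128.894ms=2/7b
5) 2835.661ms=44/7b +128.894ms=2/7b
6) 2964.554ms=46/7b +128.894ms=2/7b
7) 3093.448ms=48/7b +128.894ms=2/7b
8) 3222.342ms=50/7b +128.894ms=2/7b
9) 3351.235ms=52/7b +257.787ms=4/7b
10) 3609.023ms=8b +902.256ms=2b
11) 4511.278ms=10b +451.128ms=1b
12) 4962.406ms=11b +225.564ms=1/2b
13) 5187.97ms=23/2b +225.564ms=1/2b
Σ=12b of 12 (133bpm 4/4) — PASS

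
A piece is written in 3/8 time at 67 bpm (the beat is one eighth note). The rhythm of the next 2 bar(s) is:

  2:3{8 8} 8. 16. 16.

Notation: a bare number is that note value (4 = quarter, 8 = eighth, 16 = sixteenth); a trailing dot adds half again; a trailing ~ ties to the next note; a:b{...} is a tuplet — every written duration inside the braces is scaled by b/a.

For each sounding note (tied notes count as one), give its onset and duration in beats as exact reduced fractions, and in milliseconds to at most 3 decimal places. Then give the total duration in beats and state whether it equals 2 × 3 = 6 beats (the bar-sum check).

1) 0.0ms=0b +1343.284ms=3/2b
2) 1343.284ms=3/2b +1343.284ms=3/2b
3) 2686.567ms=3b +1343.284ms=3/2b
4) 4029.851ms=9/2b +671.642ms=3/4b
5) 4701.493ms=21/4b +671.642ms=3/4b
Σ=6b of 6 (67bpm 3/8) — PASS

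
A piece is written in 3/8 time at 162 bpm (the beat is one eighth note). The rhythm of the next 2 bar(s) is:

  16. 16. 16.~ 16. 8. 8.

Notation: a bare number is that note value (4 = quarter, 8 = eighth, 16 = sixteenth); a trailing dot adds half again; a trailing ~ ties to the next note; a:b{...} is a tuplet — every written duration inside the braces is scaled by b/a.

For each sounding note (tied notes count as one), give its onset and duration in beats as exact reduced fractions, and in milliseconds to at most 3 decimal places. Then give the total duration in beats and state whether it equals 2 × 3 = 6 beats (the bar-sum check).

1) 0.0ms=0b +277.778ms=3/4b
2) 277.778ms=3/4b +277.778ms=3/4b
3) 555.556ms=3/2b +555.556ms=3/2b
4) 1111.111ms=3b +555.556ms=3/2b
5) 1666.667ms=9/2b +555.556ms=3/2b
Σ=6b of 6 (162bpm 3/8) — PASS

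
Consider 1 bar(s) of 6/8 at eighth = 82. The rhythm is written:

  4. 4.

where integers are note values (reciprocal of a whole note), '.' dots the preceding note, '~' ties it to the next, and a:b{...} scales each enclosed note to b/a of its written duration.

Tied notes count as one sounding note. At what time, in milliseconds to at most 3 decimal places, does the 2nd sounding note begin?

1. 0.0ms @ 0 + 2195.122ms (3)
2. 2195.122ms @ 3 + 2195.122ms (3)

note 2 onset = 3b = 2195.122ms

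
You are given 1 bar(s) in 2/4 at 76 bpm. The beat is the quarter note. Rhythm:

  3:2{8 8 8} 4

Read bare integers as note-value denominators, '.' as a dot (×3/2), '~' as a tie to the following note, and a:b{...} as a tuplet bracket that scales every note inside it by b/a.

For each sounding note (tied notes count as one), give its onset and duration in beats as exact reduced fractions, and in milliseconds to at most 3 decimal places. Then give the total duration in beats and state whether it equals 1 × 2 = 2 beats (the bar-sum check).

1) 0.0ms=0b +263.158ms=1/3b
2) 263.158ms=1/3b +263.158ms=1/3b
3) 526.316ms=2/3b +263.158ms=1/3b
4) 789.474ms=1b +789.474ms=1b
Σ=2b of 2 (76bpm 2/4) — PASS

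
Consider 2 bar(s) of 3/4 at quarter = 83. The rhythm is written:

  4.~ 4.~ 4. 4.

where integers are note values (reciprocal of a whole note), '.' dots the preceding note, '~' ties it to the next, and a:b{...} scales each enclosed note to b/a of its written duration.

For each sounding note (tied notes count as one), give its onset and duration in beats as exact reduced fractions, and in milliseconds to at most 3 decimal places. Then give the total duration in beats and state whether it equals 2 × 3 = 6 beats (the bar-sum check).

1) 0.0ms=0b +3253.012ms=9/2b
2) 3253.012ms=9/2b +1084.337ms=3/2b
Σ=6b of 6 (83bpm 3/4) — PASS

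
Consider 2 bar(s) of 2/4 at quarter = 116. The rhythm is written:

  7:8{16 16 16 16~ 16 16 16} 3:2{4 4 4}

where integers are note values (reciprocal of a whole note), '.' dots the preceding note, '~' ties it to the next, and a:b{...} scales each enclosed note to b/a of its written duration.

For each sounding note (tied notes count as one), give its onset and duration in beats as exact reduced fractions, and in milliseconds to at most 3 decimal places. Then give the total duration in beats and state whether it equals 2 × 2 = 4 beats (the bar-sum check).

1) 0.0ms=0b +147.783ms=2/7b
2) 147.783ms=2/7b +147.783ms=2/7b
3) 295.567ms=4/7b +147.783ms=2/7b
4) 443.35ms=6/7b +295.567ms=4/7b
5) 738.916ms=10/7b +147.783ms=2/7b
6) 886.7ms=12/7b +147.783ms=2/7b
7) 1034.483ms=2b +344.828ms=2/3b
8) 1379.31ms=8/3b +344.828ms=2/3b
9) 1724.138ms=10/3b +344.828ms=2/3b
Σ=4b of 4 (116bpm 2/4) — PASS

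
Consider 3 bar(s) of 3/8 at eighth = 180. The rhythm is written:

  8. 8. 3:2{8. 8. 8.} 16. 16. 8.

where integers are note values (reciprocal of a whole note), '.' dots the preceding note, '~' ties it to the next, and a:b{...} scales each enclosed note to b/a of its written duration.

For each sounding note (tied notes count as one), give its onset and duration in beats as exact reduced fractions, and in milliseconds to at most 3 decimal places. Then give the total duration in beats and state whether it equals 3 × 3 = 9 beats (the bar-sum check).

1) 0.0ms=0b +500.0ms=3/2b
2) 500.0ms=3/2b +500.0ms=3/2b
3) 1000.0ms=3b +333.333ms=1b
4) 1333.333ms=4b +333.333ms=1b
5) 1666.667ms=5b +333.333ms=1b
6) 2000.0ms=6b +250.0ms=3/4b
7) 2250.0ms=27/4b +250.0ms=3/4b
8) 2500.0ms=15/2b +500.0ms=3/2b
Σ=9b of 9 (180bpm 3/8) — PASS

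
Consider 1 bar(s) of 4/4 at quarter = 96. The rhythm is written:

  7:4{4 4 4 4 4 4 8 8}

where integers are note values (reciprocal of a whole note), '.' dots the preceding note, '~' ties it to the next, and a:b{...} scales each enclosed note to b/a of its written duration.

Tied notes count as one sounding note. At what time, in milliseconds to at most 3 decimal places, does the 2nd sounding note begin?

1. 0.0ms @ 0 + 357.143ms (4/7)
2. 357.143ms @ 4/7 + 357.143ms (4/7)
3. 714.286ms @ 8/7 + 357.143ms (4/7)
4. 1071.429ms @ 12/7 + 357.143ms (4/7)
5. 1428.571ms @ 16/7 + 357.143ms (4/7)
6. 1785.714ms @ 20/7 + 357.143ms (4/7)
7. 2142.857ms @ 24/7 + 178.571ms (2/7)
8. 2321.429ms @ 26/7 + 178.571ms (2/7)

note 2 onset = 4/7b = 357.143ms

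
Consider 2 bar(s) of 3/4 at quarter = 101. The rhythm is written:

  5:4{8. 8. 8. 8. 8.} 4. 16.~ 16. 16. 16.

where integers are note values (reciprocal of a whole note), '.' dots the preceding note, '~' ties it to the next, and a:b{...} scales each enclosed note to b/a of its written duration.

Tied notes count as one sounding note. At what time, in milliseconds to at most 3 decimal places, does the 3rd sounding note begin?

1. 0.0ms @ 0 + 356.436ms (3/5)
2. 356.436ms @ 3/5 + 356.436ms (3/5)
3. 712.871ms @ 6/5 + 356.436ms (3/5)
4. 1069.307ms @ 9/5 + 356.436ms (3/5)
5. 1425.743ms @ 12/5 + 356.436ms (3/5)
6. 1782.178ms @ 3 + 891.089ms (3/2)
7. 2673.267ms @ 9/2 + 445.545ms (3/4)
8. 3118.812ms @ 21/4 + 222.772ms (3/8)
9. 3341.584ms @ 45/8 + 222.772ms (3/8)

note 3 onset = 6/5b = 712.871ms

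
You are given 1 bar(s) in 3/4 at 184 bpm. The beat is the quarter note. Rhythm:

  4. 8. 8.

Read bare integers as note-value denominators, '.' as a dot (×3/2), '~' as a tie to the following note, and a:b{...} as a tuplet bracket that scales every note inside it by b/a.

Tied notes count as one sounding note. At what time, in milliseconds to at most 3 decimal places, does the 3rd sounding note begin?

1. 0.0ms @ 0 + 489.13ms (3/2)
2. 489.13ms @ 3/2 + 244.565ms (3/4)
3. 733.696ms @ 9/4 + 244.565ms (3/4)

note 3 onset = 9/4b = 733.696ms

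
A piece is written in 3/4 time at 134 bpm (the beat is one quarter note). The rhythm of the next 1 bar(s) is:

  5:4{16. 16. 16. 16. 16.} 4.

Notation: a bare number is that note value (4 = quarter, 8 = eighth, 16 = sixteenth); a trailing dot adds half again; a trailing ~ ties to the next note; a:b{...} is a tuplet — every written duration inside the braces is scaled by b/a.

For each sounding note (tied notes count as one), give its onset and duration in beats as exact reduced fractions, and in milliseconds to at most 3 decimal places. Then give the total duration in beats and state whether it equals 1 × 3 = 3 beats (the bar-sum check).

1) 0.0ms=0b +134.328ms=3/10b
2) 134.328ms=3/10b +134.328ms=3/10b
3) 268.657ms=3/5b +134.328ms=3/10b
4) 402.985ms=9/10b +134.328ms=3/10b
5) 537.313ms=6/5b +134.328ms=3/10b
6) 671.642ms=3/2b +671.642ms=3/2b
Σ=3b of 3 (134bpm 3/4) — PASS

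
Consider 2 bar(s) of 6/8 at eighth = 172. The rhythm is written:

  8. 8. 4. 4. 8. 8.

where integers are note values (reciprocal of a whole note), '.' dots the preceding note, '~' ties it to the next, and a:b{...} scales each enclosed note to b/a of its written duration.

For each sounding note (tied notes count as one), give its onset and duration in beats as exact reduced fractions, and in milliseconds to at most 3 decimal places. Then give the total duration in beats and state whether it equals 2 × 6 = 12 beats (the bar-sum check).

1) 0.0ms=0b +523.256ms=3/2b
2) 523.256ms=3/2b +523.256ms=3/2b
3) 1046.512ms=3b +1046.512ms=3b
4) 2093.023ms=6b +1046.512ms=3b
5) 3139.535ms=9b +523.256ms=3/2b
6) 3662.791ms=21/2b +523.256ms=3/2b
Σ=12b of 12 (172bpm 6/8) — PASS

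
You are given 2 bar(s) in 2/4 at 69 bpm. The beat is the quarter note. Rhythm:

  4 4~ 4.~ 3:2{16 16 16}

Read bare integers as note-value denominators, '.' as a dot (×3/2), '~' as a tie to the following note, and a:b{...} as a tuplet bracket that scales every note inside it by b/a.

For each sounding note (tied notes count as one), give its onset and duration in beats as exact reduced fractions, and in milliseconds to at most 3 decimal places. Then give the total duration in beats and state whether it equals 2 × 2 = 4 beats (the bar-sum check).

1) 0.0ms=0b +869.565ms=1b
2) 869.565ms=1b +2318.841ms=8/3b
3) 3188.406ms=11/3b +144.928ms=1/6b
4) 3333.333ms=23/6b +144.928ms=1/6b
Σ=4b of 4 (69bpm 2/4) — PASS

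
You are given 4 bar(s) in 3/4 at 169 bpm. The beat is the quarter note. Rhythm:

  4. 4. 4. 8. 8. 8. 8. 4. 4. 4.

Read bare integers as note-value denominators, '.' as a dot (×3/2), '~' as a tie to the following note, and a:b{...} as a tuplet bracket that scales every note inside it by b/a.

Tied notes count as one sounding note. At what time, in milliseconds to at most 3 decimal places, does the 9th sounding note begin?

note 9 onset = 9b = 3195.266ms

1. 0.0ms @ 0 + 532.544ms (3/2)
2. 532.544ms @ 3/2 + 532.544ms (3/2)
3. 1065.089ms @ 3 + 532.544ms (3/2)
4. 1597.633ms @ 9/2 + 266.272ms (3/4)
5. 1863.905ms @ 21/4 + 266.272ms (3/4)
6. 2130.178ms @ 6 + 266.272ms (3/4)
7. 2396.45ms @ 27/4 + 266.272ms (3/4)
8. 2662.722ms @ 15/2 + 532.544ms (3/2)
9. 3195.266ms @ 9 + 532.544ms (3/2)
10. 3727.811ms @ 21/2 + 532.544ms (3/2)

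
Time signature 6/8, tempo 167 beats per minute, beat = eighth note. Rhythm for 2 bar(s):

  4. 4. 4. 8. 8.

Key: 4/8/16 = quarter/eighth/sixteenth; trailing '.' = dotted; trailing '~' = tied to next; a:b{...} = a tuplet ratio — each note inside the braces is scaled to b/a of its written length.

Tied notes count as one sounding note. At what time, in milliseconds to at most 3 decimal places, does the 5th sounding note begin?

note 5 onset = 21/2b = 3772.455ms

1. 0.0ms @ 0 + 1077.844ms (3)
2. 1077.844ms @ 3 + 1077.844ms (3)
3. 2155.689ms @ 6 + 1077.844ms (3)
4. 3233.533ms @ 9 + 538.922ms (3/2)
5. 3772.455ms @ 21/2 + 538.922ms (3/2)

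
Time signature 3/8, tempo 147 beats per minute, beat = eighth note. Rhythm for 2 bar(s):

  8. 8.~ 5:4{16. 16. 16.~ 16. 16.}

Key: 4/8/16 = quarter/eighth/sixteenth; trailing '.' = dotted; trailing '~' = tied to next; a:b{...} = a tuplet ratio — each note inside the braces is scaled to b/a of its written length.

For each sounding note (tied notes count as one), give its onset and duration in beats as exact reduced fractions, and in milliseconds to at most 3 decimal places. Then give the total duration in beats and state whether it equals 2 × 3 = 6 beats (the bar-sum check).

1) 0.0ms=0b +612.245ms=3/2b
2) 612.245ms=3/2b +857.143ms=21/10b
3) 1469.388ms=18/5b +244.898ms=3/5b
4) 1714.286ms=21/5b +489.796ms=6/5b
5) 2204.082ms=27/5b +244.898ms=3/5b
Σ=6b of 6 (147bpm 3/8) — PASS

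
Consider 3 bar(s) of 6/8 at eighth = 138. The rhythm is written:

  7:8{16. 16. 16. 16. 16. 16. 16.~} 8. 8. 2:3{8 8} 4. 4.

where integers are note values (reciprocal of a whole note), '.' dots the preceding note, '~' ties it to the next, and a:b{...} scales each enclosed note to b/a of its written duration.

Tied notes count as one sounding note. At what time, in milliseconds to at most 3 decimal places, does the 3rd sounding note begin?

1. 0.0ms @ 0 + 372.671ms (6/7)
2. 372.671ms @ 6/7 + 372.671ms (6/7)
3. 745.342ms @ 12/7 + 372.671ms (6/7)
4. 1118.012ms @ 18/7 + 372.671ms (6/7)
5. 1490.683ms @ 24/7 + 372.671ms (6/7)
6. 1863.354ms @ 30/7 + 372.671ms (6/7)
7. 2236.025ms @ 36/7 + 1024.845ms (33/14)
8. 3260.87ms @ 15/2 + 652.174ms (3/2)
9. 3913.043ms @ 9 + 652.174ms (3/2)
10. 4565.217ms @ 21/2 + 652.174ms (3/2)
11. 5217.391ms @ 12 + 1304.348ms (3)
12. 6521.739ms @ 15 + 1304.348ms (3)

note 3 onset = 12/7b = 745.342ms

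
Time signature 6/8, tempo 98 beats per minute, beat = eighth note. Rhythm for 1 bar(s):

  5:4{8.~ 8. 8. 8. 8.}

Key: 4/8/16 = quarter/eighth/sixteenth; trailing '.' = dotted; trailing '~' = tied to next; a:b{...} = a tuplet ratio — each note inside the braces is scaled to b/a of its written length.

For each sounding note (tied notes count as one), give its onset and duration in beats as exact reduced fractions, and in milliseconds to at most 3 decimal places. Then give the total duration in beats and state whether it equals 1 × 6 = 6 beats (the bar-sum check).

1) 0.0ms=0b +1469.388ms=12/5b
2) 1469.388ms=12/5b +734.694ms=6/5b
3) 2204.082ms=18/5b +734.694ms=6/5b
4) 2938.776ms=24/5b +734.694ms=6/5b
Σ=6b of 6 (98bpm 6/8) — PASS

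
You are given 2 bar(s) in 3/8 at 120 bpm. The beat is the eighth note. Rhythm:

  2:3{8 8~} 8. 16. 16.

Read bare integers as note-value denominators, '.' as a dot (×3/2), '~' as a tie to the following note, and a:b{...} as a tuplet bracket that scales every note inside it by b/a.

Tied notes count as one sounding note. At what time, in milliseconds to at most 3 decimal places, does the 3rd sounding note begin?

1. 0.0ms @ 0 + 750.0ms (3/2)
2. 750.0ms @ 3/2 + 1500.0ms (3)
3. 2250.0ms @ 9/2 + 375.0ms (3/4)
4. 2625.0ms @ 21/4 + 375.0ms (3/4)

note 3 onset = 9/2b = 2250.0ms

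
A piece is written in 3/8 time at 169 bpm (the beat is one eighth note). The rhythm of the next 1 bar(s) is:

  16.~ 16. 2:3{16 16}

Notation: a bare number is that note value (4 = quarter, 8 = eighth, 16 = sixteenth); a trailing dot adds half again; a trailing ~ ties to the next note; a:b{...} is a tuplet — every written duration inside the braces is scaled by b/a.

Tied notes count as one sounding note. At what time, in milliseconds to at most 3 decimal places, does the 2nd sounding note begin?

1. 0.0ms @ 0 + 532.544ms (3/2)
2. 532.544ms @ 3/2 + 266.272ms (3/4)
3. 798.817ms @ 9/4 + 266.272ms (3/4)

note 2 onset = 3/2b = 532.544ms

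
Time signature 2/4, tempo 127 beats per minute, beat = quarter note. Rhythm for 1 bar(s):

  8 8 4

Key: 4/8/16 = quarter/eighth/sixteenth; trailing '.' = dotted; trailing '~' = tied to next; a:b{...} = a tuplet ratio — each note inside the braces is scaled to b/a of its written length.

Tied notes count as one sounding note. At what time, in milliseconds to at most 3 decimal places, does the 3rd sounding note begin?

1. 0.0ms @ 0 + 236.22ms (1/2)
2. 236.22ms @ 1/2 + 236.22ms (1/2)
3. 472.441ms @ 1 + 472.441ms (1)

note 3 onset = 1b = 472.441ms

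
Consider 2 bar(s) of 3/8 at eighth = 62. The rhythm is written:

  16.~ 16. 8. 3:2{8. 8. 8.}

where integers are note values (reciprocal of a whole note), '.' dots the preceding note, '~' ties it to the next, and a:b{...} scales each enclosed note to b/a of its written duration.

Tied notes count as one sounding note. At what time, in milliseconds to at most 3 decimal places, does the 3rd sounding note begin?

note 3 onset = 3b = 2903.226ms

1. 0.0ms @ 0 + 1451.613ms (3/2)
2. 1451.613ms @ 3/2 + 1451.613ms (3/2)
3. 2903.226ms @ 3 + 967.742ms (1)
4. 3870.968ms @ 4 + 967.742ms (1)
5. 4838.71ms @ 5 + 967.742ms (1)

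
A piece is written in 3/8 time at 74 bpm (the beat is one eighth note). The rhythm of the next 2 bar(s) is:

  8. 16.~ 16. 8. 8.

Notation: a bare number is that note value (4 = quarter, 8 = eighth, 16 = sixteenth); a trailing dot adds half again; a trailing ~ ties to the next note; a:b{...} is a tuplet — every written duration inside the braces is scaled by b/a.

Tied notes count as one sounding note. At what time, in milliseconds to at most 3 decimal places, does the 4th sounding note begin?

1. 0.0ms @ 0 + 1216.216ms (3/2)
2. 1216.216ms @ 3/2 + 1216.216ms (3/2)
3. 2432.432ms @ 3 + 1216.216ms (3/2)
4. 3648.649ms @ 9/2 + 1216.216ms (3/2)

note 4 onset = 9/2b = 3648.649ms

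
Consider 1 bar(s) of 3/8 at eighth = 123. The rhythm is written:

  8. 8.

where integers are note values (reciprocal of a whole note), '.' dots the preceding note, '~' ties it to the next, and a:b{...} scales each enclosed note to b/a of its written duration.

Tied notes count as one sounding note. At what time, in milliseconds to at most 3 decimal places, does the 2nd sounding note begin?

1. 0.0ms @ 0 + 731.707ms (3/2)
2. 731.707ms @ 3/2 + 731.707ms (3/2)

note 2 onset = 3/2b = 731.707ms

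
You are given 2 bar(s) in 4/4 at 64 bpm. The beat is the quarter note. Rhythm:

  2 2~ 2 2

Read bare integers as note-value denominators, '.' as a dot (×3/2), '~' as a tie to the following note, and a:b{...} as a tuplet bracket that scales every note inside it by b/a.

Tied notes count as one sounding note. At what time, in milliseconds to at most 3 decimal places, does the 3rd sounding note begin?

1. 0.0ms @ 0 + 1875.0ms (2)
2. 1875.0ms @ 2 + 3750.0ms (4)
3. 5625.0ms @ 6 + 1875.0ms (2)

note 3 onset = 6b = 5625.0ms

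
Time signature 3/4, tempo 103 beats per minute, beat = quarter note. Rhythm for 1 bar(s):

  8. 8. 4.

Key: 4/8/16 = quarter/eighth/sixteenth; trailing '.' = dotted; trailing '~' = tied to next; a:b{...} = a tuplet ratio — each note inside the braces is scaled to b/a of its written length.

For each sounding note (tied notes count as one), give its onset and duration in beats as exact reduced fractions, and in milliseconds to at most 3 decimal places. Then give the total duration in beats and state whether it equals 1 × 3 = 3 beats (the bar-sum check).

1) 0.0ms=0b +436.893ms=3/4b
2) 436.893ms=3/4b +436.893ms=3/4b
3) 873.786ms=3/2b +873.786ms=3/2b
Σ=3b of 3 (103bpm 3/4) — PASS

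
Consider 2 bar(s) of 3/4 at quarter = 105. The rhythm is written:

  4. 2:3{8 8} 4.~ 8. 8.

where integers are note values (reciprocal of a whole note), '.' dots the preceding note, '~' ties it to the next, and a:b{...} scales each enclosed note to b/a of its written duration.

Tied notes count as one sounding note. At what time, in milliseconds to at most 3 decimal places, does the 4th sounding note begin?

note 4 onset = 3b = 1714.286ms

1. 0.0ms @ 0 + 857.143ms (3/2)
2. 857.143ms @ 3/2 + 428.571ms (3/4)
3. 1285.714ms @ 9/4 + 428.571ms (3/4)
4. 1714.286ms @ 3 + 1285.714ms (9/4)
5. 3000.0ms @ 21/4 + 428.571ms (3/4)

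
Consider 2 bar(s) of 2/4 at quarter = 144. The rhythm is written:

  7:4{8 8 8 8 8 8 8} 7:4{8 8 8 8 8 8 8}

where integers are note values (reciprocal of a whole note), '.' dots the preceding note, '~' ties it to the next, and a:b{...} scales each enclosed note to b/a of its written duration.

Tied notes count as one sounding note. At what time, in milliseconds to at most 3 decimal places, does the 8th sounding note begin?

1. 0.0ms @ 0 + 119.048ms (2/7)
2. 119.048ms @ 2/7 + 119.048ms (2/7)
3. 238.095ms @ 4/7 + 119.048ms (2/7)
4. 357.143ms @ 6/7 + 119.048ms (2/7)
5. 476.19ms @ 8/7 + 119.048ms (2/7)
6. 595.238ms @ 10/7 + 119.048ms (2/7)
7. 714.286ms @ 12/7 + 119.048ms (2/7)
8. 833.333ms @ 2 + 119.048ms (2/7)
9. 952.381ms @ 16/7 + 119.048ms (2/7)
10. 1071.429ms @ 18/7 + 119.048ms (2/7)
11. 1190.476ms @ 20/7 + 119.048ms (2/7)
12. 1309.524ms @ 22/7 + 119.048ms (2/7)
13. 1428.571ms @ 24/7 + 119.048ms (2/7)
14. 1547.619ms @ 26/7 + 119.048ms (2/7)

note 8 onset = 2b = 833.333ms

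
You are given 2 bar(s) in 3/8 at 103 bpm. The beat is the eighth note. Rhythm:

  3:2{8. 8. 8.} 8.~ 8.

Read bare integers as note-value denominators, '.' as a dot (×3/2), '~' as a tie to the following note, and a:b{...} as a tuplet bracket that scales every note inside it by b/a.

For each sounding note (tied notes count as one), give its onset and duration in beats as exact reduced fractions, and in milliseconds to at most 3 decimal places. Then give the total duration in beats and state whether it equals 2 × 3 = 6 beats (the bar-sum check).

1) 0.0ms=0b +582.524ms=1b
2) 582.524ms=1b +582.524ms=1b
3) 1165.049ms=2b +582.524ms=1b
4) 1747.573ms=3b +1747.573ms=3b
Σ=6b of 6 (103bpm 3/8) — PASS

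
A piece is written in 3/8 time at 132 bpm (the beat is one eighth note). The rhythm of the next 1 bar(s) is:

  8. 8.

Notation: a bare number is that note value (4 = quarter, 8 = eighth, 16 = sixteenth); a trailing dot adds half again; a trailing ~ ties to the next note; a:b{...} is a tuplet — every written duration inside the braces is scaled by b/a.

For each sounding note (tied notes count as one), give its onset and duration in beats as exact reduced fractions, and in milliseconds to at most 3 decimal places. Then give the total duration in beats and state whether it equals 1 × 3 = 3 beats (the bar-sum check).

1) 0.0ms=0b +681.818ms=3/2b
2) 681.818ms=3/2b +681.818ms=3/2b
Σ=3b of 3 (132bpm 3/8) — PASS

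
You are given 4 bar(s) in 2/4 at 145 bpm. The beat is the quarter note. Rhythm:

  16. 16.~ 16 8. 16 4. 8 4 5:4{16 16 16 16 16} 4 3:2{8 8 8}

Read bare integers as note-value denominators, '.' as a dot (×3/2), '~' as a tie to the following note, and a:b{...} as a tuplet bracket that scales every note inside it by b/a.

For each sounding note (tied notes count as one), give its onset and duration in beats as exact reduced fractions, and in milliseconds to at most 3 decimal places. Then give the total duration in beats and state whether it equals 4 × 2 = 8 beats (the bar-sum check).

1) 0.0ms=0b +155.172ms=3/8b
2) 155.172ms=3/8b +258.621ms=5/8b
3) 413.793ms=1b +310.345ms=3/4b
4) 724.138ms=7/4b +103.448ms=1/4b
5) 827.586ms=2b +620.69ms=3/2b
6) 1448.276ms=7/2b +206.897ms=1/2b
7) 1655.172ms=4b +413.793ms=1b
8) 2068.966ms=5b +82.759ms=1/5b
9) 2151.724ms=26/5b +82.759ms=1/5b
10) 2234.483ms=27/5b +82.759ms=1/5b
11) 2317.241ms=28/5b +82.759ms=1/5b
12) 2400.0ms=29/5b +82.759ms=1/5b
13) 2482.759ms=6b +413.793ms=1b
14) 2896.552ms=7b +137.931ms=1/3b
15) 3034.483ms=22/3b +137.931ms=1/3b
16) 3172.414ms=23/3b +137.931ms=1/3b
Σ=8b of 8 (145bpm 2/4) — PASS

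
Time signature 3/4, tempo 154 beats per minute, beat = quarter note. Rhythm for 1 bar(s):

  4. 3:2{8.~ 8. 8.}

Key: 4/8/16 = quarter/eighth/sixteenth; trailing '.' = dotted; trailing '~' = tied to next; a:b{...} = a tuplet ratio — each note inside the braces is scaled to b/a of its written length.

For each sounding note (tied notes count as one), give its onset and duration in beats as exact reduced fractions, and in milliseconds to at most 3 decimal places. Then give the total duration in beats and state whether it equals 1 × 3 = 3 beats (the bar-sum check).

1) 0.0ms=0b +584.416ms=3/2b
2) 584.416ms=3/2b +389.61ms=1b
3) 974.026ms=5/2b +194.805ms=1/2b
Σ=3b of 3 (154bpm 3/4) — PASS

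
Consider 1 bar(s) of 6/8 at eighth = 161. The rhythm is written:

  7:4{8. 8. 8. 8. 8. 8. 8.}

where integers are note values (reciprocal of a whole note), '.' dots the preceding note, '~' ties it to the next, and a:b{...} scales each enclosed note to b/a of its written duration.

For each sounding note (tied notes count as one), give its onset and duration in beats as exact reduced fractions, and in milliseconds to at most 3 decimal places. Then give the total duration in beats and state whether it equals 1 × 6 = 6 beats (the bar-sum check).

1) 0.0ms=0b +319.432ms=6/7b
2) 319.432ms=6/7b +319.432ms=6/7b
3) 638.864ms=12/7b +319.432ms=6/7b
4) 958.296ms=18/7b +319.432ms=6/7b
5) 1277.728ms=24/7b +319.432ms=6/7b
6) 1597.161ms=30/7b +319.432ms=6/7b
7) 1916.593ms=36/7b +319.432ms=6/7b
Σ=6b of 6 (161bpm 6/8) — PASS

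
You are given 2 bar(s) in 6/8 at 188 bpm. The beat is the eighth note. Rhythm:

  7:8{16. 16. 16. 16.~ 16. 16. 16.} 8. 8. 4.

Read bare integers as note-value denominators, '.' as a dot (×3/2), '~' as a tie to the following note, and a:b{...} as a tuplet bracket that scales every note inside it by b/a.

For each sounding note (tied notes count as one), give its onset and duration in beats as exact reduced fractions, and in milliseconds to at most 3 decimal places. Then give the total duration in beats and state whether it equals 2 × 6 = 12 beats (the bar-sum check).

1) 0.0ms=0b +273.556ms=6/7b
2) 273.556ms=6/7b +273.556ms=6/7b
3) 547.112ms=12/7b +273.556ms=6/7b
4) 820.669ms=18/7b +547.112ms=12/7b
5) 1367.781ms=30/7b +273.556ms=6/7b
6) 1641.337ms=36/7b +273.556ms=6/7b
7) 1914.894ms=6b +478.723ms=3/2b
8) 2393.617ms=15/2b +478.723ms=3/2b
9) 2872.34ms=9b +957.447ms=3b
Σ=12b of 12 (188bpm 6/8) — PASS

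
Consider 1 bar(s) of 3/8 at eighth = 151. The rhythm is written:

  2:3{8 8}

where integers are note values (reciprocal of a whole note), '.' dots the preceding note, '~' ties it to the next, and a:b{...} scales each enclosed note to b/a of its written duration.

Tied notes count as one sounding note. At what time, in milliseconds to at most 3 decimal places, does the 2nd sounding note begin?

1. 0.0ms @ 0 + 596.026ms (3/2)
2. 596.026ms @ 3/2 + 596.026ms (3/2)

note 2 onset = 3/2b = 596.026ms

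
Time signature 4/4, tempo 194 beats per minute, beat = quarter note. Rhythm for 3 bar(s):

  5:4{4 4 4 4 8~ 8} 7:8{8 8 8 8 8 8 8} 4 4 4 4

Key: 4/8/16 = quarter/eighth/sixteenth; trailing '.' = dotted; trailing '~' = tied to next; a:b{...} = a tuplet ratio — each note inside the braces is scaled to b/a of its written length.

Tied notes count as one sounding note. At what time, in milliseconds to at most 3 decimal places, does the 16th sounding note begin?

1. 0.0ms @ 0 + 247.423ms (4/5)
2. 247.423ms @ 4/5 + 247.423ms (4/5)
3. 494.845ms @ 8/5 + 247.423ms (4/5)
4. 742.268ms @ 12/5 + 247.423ms (4/5)
5. 989.691ms @ 16/5 + 247.423ms (4/5)
6. 1237.113ms @ 4 + 176.73ms (4/7)
7. 1413.844ms @ 32/7 + 176.73ms (4/7)
8. 1590.574ms @ 36/7 + 176.73ms (4/7)
9. 1767.305ms @ 40/7 + 176.73ms (4/7)
10. 1944.035ms @ 44/7 + 176.73ms (4/7)
11. 2120.766ms @ 48/7 + 176.73ms (4/7)
12. 2297.496ms @ 52/7 + 176.73ms (4/7)
13. 2474.227ms @ 8 + 309.278ms (1)
14. 2783.505ms @ 9 + 309.278ms (1)
15. 3092.784ms @ 10 + 309.278ms (1)
16. 3402.062ms @ 11 + 309.278ms (1)

note 16 onset = 11b = 3402.062ms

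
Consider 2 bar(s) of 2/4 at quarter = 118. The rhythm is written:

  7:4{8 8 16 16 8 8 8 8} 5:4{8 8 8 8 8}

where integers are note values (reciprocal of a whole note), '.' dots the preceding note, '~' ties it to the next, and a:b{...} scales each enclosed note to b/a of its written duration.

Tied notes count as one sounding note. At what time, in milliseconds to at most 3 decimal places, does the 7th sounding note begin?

note 7 onset = 10/7b = 726.392ms

1. 0.0ms @ 0 + 145.278ms (2/7)
2. 145.278ms @ 2/7 + 145.278ms (2/7)
3. 290.557ms @ 4/7 + 72.639ms (1/7)
4. 363.196ms @ 5/7 + 72.639ms (1/7)
5. 435.835ms @ 6/7 + 145.278ms (2/7)
6. 581.114ms @ 8/7 + 145.278ms (2/7)
7. 726.392ms @ 10/7 + 145.278ms (2/7)
8. 871.671ms @ 12/7 + 145.278ms (2/7)
9. 1016.949ms @ 2 + 203.39ms (2/5)
10. 1220.339ms @ 12/5 + 203.39ms (2/5)
11. 1423.729ms @ 14/5 + 203.39ms (2/5)
12. 1627.119ms @ 16/5 + 203.39ms (2/5)
13. 1830.508ms @ 18/5 + 203.39ms (2/5)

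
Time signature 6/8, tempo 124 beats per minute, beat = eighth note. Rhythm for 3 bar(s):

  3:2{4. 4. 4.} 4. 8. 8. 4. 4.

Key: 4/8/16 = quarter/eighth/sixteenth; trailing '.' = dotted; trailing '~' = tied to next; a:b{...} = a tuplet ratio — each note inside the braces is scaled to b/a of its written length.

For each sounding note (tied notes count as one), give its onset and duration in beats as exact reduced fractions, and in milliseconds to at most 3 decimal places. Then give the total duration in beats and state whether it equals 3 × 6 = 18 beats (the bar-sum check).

1) 0.0ms=0b +967.742ms=2b
2) 967.742ms=2b +967.742ms=2b
3) 1935.484ms=4b +967.742ms=2b
4) 2903.226ms=6b +1451.613ms=3b
5) 4354.839ms=9b +725.806ms=3/2b
6) 5080.645ms=21/2b +725.806ms=3/2b
7) 5806.452ms=12b +1451.613ms=3b
8) 7258.065ms=15b +1451.613ms=3b
Σ=18b of 18 (124bpm 6/8) — PASS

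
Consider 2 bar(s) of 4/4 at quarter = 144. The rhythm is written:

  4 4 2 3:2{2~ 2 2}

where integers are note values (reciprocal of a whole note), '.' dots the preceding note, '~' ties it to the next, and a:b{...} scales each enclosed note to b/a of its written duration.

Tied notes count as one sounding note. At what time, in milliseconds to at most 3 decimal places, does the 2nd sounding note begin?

1. 0.0ms @ 0 + 416.667ms (1)
2. 416.667ms @ 1 + 416.667ms (1)
3. 833.333ms @ 2 + 833.333ms (2)
4. 1666.667ms @ 4 + 1111.111ms (8/3)
5. 2777.778ms @ 20/3 + 555.556ms (4/3)

note 2 onset = 1b = 416.667ms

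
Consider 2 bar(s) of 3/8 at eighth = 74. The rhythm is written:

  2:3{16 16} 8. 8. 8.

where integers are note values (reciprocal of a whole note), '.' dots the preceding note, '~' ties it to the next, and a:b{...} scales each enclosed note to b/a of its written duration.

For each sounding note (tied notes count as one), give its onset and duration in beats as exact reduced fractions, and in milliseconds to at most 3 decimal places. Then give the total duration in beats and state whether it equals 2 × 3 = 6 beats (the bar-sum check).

1) 0.0ms=0b +608.108ms=3/4b
2) 608.108ms=3/4b +608.108ms=3/4b
3) 1216.216ms=3/2b +1216.216ms=3/2b
4) 2432.432ms=3b +1216.216ms=3/2b
5) 3648.649ms=9/2b +1216.216ms=3/2b
Σ=6b of 6 (74bpm 3/8) — PASS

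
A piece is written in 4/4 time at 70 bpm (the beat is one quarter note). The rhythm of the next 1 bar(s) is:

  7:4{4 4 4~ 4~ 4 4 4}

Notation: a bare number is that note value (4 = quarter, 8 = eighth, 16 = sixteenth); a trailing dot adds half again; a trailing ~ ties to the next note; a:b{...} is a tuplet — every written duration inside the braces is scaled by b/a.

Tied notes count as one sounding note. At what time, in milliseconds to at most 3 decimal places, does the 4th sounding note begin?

note 4 onset = 20/7b = 2448.98ms

1. 0.0ms @ 0 + 489.796ms (4/7)
2. 489.796ms @ 4/7 + 489.796ms (4/7)
3. 979.592ms @ 8/7 + 1469.388ms (12/7)
4. 2448.98ms @ 20/7 + 489.796ms (4/7)
5. 2938.776ms @ 24/7 + 489.796ms (4/7)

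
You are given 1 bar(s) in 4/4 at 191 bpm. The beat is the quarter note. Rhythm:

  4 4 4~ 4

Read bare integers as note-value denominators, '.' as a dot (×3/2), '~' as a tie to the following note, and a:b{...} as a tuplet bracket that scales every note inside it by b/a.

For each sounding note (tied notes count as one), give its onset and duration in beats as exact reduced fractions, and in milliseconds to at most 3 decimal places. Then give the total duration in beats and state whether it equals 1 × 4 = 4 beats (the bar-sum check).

1) 0.0ms=0b +314.136ms=1b
2) 314.136ms=1b +314.136ms=1b
3) 628.272ms=2b +628.272ms=2b
Σ=4b of 4 (191bpm 4/4) — PASS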